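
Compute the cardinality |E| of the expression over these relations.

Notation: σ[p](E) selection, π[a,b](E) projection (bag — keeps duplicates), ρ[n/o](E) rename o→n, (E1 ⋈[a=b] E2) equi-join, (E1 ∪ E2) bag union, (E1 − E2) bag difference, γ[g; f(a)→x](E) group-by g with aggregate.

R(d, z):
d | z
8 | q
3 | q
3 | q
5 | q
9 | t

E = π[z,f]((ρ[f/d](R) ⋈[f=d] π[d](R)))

Subexpression sizes:
  R → 5
  ρ[f/d](R) → 5
  R → 5
  π[d](R) → 5
  (ρ[f/d](R) ⋈[f=d] π[d](R)) → 7
  π[z,f]((ρ[f/d](R) ⋈[f=d] π[d](R))) → 7

|E| = 7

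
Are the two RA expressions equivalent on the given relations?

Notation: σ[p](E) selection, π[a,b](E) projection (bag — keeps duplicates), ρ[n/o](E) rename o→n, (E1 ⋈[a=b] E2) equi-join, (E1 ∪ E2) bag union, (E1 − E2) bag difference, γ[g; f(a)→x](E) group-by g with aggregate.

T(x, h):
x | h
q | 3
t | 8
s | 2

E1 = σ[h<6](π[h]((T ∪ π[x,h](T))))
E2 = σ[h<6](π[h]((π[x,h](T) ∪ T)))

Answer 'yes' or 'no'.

E1 row counts bottom-up:
  T → 3
  T → 3
  π[x,h](T) → 3
  (T ∪ π[x,h](T)) → 6
  π[h]((T ∪ π[x,h](T))) → 6
  σ[h<6](π[h]((T ∪ π[x,h](T)))) → 4
E2 row counts bottom-up:
  T → 3
  π[x,h](T) → 3
  T → 3
  (π[x,h](T) ∪ T) → 6
  π[h]((π[x,h](T) ∪ T)) → 6
  σ[h<6](π[h]((π[x,h](T) ∪ T))) → 4

E1 and E2 produce the same multiset:
h
2
2
3
3

yes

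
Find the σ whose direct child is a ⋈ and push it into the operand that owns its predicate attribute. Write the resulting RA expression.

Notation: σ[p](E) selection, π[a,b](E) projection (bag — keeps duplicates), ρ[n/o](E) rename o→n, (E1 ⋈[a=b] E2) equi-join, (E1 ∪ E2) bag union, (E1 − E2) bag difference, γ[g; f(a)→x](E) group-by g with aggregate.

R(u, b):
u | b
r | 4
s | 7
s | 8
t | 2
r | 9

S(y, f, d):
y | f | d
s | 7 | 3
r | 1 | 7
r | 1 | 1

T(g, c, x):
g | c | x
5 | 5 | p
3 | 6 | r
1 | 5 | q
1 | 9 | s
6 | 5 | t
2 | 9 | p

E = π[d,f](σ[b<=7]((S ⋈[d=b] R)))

σ filters on b, owned by the right side.
E' = π[d,f]((S ⋈[d=b] σ[b<=7](R)))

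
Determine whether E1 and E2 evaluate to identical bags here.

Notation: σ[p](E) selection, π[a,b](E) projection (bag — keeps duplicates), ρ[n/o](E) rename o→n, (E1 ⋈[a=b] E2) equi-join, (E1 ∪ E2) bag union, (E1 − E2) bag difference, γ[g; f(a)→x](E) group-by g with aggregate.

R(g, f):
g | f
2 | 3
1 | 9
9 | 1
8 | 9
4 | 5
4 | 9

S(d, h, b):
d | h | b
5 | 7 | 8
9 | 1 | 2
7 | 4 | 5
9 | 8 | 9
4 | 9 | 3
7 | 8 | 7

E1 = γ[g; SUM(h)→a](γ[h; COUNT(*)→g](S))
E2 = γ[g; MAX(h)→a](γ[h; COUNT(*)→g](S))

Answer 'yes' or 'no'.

E1 stepwise |·|:
  S → 6
  γ[h; COUNT(*)→g](S) → 5
  γ[g; SUM(h)→a](γ[h; COUNT(*)→g](S)) → 2
E2 stepwise |·|:
  S → 6
  γ[h; COUNT(*)→g](S) → 5
  γ[g; MAX(h)→a](γ[h; COUNT(*)→g](S)) → 2

E1 result:
g | a
1 | 21
2 | 8
E2 result:
g | a
1 | 9
2 | 8
Witness: (1, 9) appears 0× in E1 but 1× in E2.

no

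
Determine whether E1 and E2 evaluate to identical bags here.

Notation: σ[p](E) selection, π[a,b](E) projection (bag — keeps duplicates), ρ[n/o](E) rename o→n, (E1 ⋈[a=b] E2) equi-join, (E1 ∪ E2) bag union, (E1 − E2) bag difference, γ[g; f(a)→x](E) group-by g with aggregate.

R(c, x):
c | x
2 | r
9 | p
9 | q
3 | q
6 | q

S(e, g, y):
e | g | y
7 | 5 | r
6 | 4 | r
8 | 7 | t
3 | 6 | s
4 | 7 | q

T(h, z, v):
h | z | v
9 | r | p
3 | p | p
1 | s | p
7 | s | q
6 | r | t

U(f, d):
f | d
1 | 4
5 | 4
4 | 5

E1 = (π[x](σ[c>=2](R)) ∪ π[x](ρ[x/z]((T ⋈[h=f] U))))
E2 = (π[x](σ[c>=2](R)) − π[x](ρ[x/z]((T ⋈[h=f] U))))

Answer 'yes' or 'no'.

E1 stepwise |·|:
  R → 5
  σ[c>=2](R) → 5
  π[x](σ[c>=2](R)) → 5
  T → 5
  U → 3
  (T ⋈[h=f] U) → 1
  ρ[x/z]((T ⋈[h=f] U)) → 1
  π[x](ρ[x/z]((T ⋈[h=f] U))) → 1
  (π[x](σ[c>=2](R)) ∪ π[x](ρ[x/z]((T ⋈[h=f] U)))) → 6
E2 stepwise |·|:
  R → 5
  σ[c>=2](R) → 5
  π[x](σ[c>=2](R)) → 5
  T → 5
  U → 3
  (T ⋈[h=f] U) → 1
  ρ[x/z]((T ⋈[h=f] U)) → 1
  π[x](ρ[x/z]((T ⋈[h=f] U))) → 1
  (π[x](σ[c>=2](R)) − π[x](ρ[x/z]((T ⋈[h=f] U)))) → 5

E1 result:
x
p
q
q
q
r
s
E2 result:
x
p
q
q
q
r
Witness: ('s',) appears 1× in E1 but 0× in E2.

no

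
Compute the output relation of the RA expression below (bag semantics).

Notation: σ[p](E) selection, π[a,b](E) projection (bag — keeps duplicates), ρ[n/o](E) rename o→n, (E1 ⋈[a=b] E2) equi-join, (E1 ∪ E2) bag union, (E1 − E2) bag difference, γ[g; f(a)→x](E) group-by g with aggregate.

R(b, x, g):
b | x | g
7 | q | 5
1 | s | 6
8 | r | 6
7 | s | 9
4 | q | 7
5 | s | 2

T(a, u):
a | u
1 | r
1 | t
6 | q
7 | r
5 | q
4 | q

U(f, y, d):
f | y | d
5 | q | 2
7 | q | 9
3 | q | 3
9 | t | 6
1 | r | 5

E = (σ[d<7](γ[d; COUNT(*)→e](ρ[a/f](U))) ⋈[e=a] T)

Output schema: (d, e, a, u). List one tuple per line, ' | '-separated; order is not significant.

Subexpression sizes:
  U → 5
  ρ[a/f](U) → 5
  γ[d; COUNT(*)→e](ρ[a/f](U)) → 5
  σ[d<7](γ[d; COUNT(*)→e](ρ[a/f](U))) → 4
  T → 6
  (σ[d<7](γ[d; COUNT(*)→e](ρ[a/f](U))) ⋈[e=a] T) → 8

== RESULT ==
d | e | a | u
2 | 1 | 1 | r
2 | 1 | 1 | t
3 | 1 | 1 | r
3 | 1 | 1 | t
5 | 1 | 1 | r
5 | 1 | 1 | t
6 | 1 | 1 | r
6 | 1 | 1 | t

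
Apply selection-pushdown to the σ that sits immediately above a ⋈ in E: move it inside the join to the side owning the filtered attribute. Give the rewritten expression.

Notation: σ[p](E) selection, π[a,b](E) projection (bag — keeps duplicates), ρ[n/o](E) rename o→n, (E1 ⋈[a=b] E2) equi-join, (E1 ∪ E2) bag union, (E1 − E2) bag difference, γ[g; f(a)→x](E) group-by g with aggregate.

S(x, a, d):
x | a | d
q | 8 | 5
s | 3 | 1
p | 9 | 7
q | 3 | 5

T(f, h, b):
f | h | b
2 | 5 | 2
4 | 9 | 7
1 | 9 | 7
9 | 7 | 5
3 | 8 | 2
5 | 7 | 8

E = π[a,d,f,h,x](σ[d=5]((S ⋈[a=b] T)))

σ filters on d, owned by the left side.
E' = π[a,d,f,h,x]((σ[d=5](S) ⋈[a=b] T))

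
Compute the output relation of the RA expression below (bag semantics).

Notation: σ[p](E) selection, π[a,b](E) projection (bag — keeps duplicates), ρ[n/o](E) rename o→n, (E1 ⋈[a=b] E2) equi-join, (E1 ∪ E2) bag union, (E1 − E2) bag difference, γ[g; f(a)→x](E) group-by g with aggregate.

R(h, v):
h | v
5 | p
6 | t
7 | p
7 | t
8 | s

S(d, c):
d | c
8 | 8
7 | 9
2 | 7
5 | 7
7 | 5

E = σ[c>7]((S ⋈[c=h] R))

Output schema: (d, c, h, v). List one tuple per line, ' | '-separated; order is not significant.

Subexpression sizes:
  S → 5
  R → 5
  (S ⋈[c=h] R) → 6
  σ[c>7]((S ⋈[c=h] R)) → 1

== RESULT ==
d | c | h | v
8 | 8 | 8 | s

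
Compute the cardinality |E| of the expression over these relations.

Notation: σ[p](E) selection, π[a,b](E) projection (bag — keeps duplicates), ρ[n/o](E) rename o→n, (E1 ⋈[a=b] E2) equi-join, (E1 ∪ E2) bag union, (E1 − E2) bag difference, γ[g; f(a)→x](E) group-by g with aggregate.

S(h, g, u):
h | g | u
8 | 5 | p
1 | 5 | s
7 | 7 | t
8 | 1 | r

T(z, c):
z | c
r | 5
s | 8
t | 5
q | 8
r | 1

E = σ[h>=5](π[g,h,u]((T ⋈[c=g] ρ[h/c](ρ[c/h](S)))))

Row counts bottom-up:
  T → 5
  S → 4
  ρ[c/h](S) → 4
  ρ[h/c](ρ[c/h](S)) → 4
  (T ⋈[c=g] ρ[h/c](ρ[c/h](S))) → 5
  π[g,h,u]((T ⋈[c=g] ρ[h/c](ρ[c/h](S)))) → 5
  σ[h>=5](π[g,h,u]((T ⋈[c=g] ρ[h/c](ρ[c/h](S))))) → 3

|E| = 3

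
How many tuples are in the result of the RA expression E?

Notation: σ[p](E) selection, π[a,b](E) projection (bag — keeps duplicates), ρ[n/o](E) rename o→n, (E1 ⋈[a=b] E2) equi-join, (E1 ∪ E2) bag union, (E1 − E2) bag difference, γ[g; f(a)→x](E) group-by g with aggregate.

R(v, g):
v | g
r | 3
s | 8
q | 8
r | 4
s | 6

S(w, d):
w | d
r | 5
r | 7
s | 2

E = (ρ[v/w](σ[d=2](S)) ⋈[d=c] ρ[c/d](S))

Per-node cardinality:
  S → 3
  σ[d=2](S) → 1
  ρ[v/w](σ[d=2](S)) → 1
  S → 3
  ρ[c/d](S) → 3
  (ρ[v/w](σ[d=2](S)) ⋈[d=c] ρ[c/d](S)) → 1

|E| = 1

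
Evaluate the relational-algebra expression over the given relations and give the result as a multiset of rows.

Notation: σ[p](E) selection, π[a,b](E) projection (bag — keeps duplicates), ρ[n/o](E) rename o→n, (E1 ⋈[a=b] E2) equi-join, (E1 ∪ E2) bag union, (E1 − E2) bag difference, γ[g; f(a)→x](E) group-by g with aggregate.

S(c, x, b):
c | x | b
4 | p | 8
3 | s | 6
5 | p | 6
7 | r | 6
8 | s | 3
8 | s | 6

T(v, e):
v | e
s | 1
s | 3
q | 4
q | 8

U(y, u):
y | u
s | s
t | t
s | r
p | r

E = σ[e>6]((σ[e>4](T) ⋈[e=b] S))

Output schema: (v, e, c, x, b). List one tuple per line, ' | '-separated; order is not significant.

Stepwise |·|:
  T → 4
  σ[e>4](T) → 1
  S → 6
  (σ[e>4](T) ⋈[e=b] S) → 1
  σ[e>6]((σ[e>4](T) ⋈[e=b] S)) → 1

== RESULT ==
v | e | c | x | b
q | 8 | 4 | p | 8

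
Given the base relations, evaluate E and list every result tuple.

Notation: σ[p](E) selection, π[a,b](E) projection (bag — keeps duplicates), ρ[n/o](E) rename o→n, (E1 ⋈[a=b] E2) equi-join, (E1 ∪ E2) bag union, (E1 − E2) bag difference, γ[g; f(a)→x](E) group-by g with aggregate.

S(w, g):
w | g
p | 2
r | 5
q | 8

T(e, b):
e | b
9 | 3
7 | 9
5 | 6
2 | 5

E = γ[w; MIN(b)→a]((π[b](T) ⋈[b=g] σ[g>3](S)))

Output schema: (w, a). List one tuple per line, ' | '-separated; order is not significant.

Stepwise |·|:
  T → 4
  π[b](T) → 4
  S → 3
  σ[g>3](S) → 2
  (π[b](T) ⋈[b=g] σ[g>3](S)) → 1
  γ[w; MIN(b)→a]((π[b](T) ⋈[b=g] σ[g>3](S))) → 1

== RESULT ==
w | a
r | 5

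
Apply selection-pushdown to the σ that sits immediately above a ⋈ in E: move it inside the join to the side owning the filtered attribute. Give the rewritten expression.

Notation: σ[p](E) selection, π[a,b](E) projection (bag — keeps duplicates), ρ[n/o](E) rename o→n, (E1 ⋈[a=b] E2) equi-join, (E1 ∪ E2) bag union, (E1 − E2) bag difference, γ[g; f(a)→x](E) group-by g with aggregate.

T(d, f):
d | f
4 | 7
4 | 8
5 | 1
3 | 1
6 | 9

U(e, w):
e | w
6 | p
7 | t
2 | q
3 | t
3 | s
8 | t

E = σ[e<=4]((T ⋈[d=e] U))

σ filters on e, owned by the right side.
E' = (T ⋈[d=e] σ[e<=4](U))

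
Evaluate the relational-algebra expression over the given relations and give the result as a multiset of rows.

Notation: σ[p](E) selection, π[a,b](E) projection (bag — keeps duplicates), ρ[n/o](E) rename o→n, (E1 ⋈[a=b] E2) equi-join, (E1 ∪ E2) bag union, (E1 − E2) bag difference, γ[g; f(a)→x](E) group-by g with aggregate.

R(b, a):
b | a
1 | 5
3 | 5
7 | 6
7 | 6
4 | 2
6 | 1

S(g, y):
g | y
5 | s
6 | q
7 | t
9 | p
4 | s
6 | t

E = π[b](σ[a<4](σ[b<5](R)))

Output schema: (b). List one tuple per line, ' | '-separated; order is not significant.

Subexpression sizes:
  R → 6
  σ[b<5](R) → 3
  σ[a<4](σ[b<5](R)) → 1
  π[b](σ[a<4](σ[b<5](R))) → 1

== RESULT ==
b
4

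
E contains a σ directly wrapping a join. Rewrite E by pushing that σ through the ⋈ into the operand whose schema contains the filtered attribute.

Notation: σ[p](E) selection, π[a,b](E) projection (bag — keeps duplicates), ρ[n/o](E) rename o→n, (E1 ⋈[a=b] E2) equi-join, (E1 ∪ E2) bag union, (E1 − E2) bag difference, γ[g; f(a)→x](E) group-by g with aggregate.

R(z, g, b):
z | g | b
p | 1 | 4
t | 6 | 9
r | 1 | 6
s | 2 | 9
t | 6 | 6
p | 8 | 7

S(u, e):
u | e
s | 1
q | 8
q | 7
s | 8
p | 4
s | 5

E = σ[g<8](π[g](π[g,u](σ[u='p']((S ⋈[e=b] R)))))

σ filters on u, owned by the left side.
E' = σ[g<8](π[g](π[g,u]((σ[u='p'](S) ⋈[e=b] R))))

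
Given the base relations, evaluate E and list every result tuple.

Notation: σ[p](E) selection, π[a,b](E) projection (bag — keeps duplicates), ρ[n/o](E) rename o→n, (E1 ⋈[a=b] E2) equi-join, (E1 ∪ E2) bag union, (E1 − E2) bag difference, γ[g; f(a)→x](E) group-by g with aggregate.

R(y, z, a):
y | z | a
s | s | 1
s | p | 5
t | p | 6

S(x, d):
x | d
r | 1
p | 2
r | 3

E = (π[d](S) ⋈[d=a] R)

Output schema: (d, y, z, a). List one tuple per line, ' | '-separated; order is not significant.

Row counts bottom-up:
  S → 3
  π[d](S) → 3
  R → 3
  (π[d](S) ⋈[d=a] R) → 1

== RESULT ==
d | y | z | a
1 | s | s | 1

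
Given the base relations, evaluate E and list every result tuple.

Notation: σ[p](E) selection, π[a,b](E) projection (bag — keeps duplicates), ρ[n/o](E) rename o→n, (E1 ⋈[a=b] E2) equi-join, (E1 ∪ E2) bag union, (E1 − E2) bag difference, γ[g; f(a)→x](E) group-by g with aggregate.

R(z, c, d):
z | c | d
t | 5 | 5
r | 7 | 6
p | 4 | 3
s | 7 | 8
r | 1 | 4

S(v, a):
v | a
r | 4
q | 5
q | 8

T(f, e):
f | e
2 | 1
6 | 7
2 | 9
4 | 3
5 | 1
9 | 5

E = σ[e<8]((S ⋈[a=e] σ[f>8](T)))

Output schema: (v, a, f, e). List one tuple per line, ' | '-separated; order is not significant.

Stepwise |·|:
  S → 3
  T → 6
  σ[f>8](T) → 1
  (S ⋈[a=e] σ[f>8](T)) → 1
  σ[e<8]((S ⋈[a=e] σ[f>8](T))) → 1

== RESULT ==
v | a | f | e
q | 5 | 9 | 5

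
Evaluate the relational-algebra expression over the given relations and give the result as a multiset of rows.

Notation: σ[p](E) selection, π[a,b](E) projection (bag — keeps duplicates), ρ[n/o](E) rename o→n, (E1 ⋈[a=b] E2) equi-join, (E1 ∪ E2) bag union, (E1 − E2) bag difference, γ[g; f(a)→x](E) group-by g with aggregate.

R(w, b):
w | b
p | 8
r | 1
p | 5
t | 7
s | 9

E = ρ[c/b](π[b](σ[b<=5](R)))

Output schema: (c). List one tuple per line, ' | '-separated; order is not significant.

Stepwise |·|:
  R → 5
  σ[b<=5](R) → 2
  π[b](σ[b<=5](R)) → 2
  ρ[c/b](π[b](σ[b<=5](R))) → 2

== RESULT ==
c
1
5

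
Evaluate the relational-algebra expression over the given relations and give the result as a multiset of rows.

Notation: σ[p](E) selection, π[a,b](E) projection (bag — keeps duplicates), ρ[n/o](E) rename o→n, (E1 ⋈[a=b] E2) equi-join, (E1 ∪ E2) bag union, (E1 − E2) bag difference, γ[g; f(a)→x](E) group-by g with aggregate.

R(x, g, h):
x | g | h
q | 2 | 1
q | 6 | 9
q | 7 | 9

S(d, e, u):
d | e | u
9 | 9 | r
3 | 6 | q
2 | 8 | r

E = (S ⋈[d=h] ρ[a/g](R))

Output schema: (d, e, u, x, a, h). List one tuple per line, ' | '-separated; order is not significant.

Row counts bottom-up:
  S → 3
  R → 3
  ρ[a/g](R) → 3
  (S ⋈[d=h] ρ[a/g](R)) → 2

== RESULT ==
d | e | u | x | a | h
9 | 9 | r | q | 6 | 9
9 | 9 | r | q | 7 | 9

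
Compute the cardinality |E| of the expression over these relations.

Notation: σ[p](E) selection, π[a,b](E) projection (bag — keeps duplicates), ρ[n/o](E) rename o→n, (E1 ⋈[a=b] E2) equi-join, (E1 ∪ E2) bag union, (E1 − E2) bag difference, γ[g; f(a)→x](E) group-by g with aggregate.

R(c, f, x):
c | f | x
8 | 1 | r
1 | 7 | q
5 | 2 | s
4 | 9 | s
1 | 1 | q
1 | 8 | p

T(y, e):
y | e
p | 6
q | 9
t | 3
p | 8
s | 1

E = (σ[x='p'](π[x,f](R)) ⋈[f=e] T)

Per-node cardinality:
  R → 6
  π[x,f](R) → 6
  σ[x='p'](π[x,f](R)) → 1
  T → 5
  (σ[x='p'](π[x,f](R)) ⋈[f=e] T) → 1

|E| = 1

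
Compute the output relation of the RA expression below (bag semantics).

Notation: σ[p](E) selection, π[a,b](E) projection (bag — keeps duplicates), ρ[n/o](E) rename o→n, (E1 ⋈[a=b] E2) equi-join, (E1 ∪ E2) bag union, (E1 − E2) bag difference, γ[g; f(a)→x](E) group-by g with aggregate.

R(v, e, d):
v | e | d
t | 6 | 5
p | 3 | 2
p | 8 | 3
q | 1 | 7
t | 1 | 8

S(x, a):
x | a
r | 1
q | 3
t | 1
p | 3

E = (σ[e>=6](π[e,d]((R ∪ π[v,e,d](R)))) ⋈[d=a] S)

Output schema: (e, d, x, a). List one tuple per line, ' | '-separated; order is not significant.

Stepwise |·|:
  R → 5
  R → 5
  π[v,e,d](R) → 5
  (R ∪ π[v,e,d](R)) → 10
  π[e,d]((R ∪ π[v,e,d](R))) → 10
  σ[e>=6](π[e,d]((R ∪ π[v,e,d](R)))) → 4
  S → 4
  (σ[e>=6](π[e,d]((R ∪ π[v,e,d](R)))) ⋈[d=a] S) → 4

== RESULT ==
e | d | x | a
8 | 3 | p | 3
8 | 3 | p | 3
8 | 3 | q | 3
8 | 3 | q | 3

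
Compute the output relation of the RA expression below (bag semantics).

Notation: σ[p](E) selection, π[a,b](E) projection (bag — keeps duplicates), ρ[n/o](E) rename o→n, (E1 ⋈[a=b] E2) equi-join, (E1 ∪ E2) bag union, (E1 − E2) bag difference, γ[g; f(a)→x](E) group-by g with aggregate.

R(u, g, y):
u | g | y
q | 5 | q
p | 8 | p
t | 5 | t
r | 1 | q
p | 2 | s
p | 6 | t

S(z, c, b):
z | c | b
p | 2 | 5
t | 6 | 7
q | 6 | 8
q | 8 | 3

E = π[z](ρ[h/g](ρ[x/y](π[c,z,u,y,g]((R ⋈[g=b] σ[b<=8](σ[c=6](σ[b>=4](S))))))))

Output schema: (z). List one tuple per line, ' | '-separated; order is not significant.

Stepwise |·|:
  R → 6
  S → 4
  σ[b>=4](S) → 3
  σ[c=6](σ[b>=4](S)) → 2
  σ[b<=8](σ[c=6](σ[b>=4](S))) → 2
  (R ⋈[g=b] σ[b<=8](σ[c=6](σ[b>=4](S)))) → 1
  π[c,z,u,y,g]((R ⋈[g=b] σ[b<=8](σ[c=6](σ[b>=4](S))))) → 1
  ρ[x/y](π[c,z,u,y,g]((R ⋈[g=b] σ[b<=8](σ[c=6](σ[b>=4](S)))))) → 1
  ρ[h/g](ρ[x/y](π[c,z,u,y,g]((R ⋈[g=b] σ[b<=8](σ[c=6](σ[b>=4](S))))))) → 1
  π[z](ρ[h/g](ρ[x/y](π[c,z,u,y,g]((R ⋈[g=b] σ[b<=8](σ[c=6](σ[b>=4](S)))))))) → 1

== RESULT ==
z
q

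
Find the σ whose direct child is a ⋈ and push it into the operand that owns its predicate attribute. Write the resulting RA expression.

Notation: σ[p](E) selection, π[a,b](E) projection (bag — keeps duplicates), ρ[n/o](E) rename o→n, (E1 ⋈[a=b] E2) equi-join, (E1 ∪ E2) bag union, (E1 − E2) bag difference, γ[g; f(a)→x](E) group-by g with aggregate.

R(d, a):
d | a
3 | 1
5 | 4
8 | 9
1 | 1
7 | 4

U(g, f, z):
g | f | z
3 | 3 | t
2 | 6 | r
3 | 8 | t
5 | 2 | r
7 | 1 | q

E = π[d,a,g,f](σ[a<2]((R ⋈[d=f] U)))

σ filters on a, owned by the left side.
E' = π[d,a,g,f]((σ[a<2](R) ⋈[d=f] U))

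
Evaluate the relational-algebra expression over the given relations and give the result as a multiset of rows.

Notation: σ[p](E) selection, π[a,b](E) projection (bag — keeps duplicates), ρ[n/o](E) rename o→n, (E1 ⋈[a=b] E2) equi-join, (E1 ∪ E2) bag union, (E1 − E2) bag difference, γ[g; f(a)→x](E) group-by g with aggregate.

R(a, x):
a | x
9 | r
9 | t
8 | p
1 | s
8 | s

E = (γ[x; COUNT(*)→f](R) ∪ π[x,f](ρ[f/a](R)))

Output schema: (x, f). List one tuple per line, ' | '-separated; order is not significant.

Row counts bottom-up:
  R → 5
  γ[x; COUNT(*)→f](R) → 4
  R → 5
  ρ[f/a](R) → 5
  π[x,f](ρ[f/a](R)) → 5
  (γ[x; COUNT(*)→f](R) ∪ π[x,f](ρ[f/a](R))) → 9

== RESULT ==
x | f
p | 1
p | 8
r | 1
r | 9
s | 1
s | 2
s | 8
t | 1
t | 9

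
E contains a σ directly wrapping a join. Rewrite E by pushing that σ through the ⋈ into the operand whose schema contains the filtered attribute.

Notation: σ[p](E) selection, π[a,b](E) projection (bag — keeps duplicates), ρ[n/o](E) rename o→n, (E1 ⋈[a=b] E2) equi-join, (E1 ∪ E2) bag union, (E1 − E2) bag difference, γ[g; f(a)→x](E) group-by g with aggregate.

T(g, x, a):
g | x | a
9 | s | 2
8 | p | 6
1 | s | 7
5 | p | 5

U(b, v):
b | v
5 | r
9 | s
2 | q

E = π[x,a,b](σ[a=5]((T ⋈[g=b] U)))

σ filters on a, owned by the left side.
E' = π[x,a,b]((σ[a=5](T) ⋈[g=b] U))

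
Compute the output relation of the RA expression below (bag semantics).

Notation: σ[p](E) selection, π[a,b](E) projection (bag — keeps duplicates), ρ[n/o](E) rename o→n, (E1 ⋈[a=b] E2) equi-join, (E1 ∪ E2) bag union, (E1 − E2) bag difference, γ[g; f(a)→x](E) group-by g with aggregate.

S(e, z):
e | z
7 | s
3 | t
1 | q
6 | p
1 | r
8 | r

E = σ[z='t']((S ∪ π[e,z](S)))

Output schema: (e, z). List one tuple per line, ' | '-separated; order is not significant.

Subexpression sizes:
  S → 6
  S → 6
  π[e,z](S) → 6
  (S ∪ π[e,z](S)) → 12
  σ[z='t']((S ∪ π[e,z](S))) → 2

== RESULT ==
e | z
3 | t
3 | t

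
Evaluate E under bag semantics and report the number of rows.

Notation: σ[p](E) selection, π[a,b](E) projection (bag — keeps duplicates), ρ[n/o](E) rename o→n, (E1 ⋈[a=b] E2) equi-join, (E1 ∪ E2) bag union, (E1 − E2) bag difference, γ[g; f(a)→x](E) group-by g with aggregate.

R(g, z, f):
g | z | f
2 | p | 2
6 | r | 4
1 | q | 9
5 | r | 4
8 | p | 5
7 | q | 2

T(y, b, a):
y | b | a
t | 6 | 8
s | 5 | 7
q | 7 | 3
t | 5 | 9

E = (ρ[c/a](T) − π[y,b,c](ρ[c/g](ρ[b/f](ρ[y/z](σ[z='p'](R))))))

Stepwise |·|:
  T → 4
  ρ[c/a](T) → 4
  R → 6
  σ[z='p'](R) → 2
  ρ[y/z](σ[z='p'](R)) → 2
  ρ[b/f](ρ[y/z](σ[z='p'](R))) → 2
  ρ[c/g](ρ[b/f](ρ[y/z](σ[z='p'](R)))) → 2
  π[y,b,c](ρ[c/g](ρ[b/f](ρ[y/z](σ[z='p'](R))))) → 2
  (ρ[c/a](T) − π[y,b,c](ρ[c/g](ρ[b/f](ρ[y/z](σ[z='p'](R)))))) → 4

|E| = 4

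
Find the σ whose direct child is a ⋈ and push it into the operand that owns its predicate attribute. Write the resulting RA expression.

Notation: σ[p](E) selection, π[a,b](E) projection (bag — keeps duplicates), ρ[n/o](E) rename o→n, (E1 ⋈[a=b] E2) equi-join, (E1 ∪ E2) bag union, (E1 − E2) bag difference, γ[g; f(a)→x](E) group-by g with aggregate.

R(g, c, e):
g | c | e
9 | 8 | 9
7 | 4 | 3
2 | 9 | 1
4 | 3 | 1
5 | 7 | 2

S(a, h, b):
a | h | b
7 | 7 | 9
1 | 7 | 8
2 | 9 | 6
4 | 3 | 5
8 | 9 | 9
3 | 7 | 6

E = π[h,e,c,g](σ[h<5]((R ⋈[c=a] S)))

σ filters on h, owned by the right side.
E' = π[h,e,c,g]((R ⋈[c=a] σ[h<5](S)))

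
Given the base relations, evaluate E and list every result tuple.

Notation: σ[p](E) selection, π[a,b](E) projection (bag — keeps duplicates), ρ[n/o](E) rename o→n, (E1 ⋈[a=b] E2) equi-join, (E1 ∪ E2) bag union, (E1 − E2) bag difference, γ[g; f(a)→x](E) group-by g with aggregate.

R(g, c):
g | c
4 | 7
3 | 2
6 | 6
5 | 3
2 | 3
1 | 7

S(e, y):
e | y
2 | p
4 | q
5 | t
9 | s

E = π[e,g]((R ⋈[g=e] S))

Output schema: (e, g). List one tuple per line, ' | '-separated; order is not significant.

Stepwise |·|:
  R → 6
  S → 4
  (R ⋈[g=e] S) → 3
  π[e,g]((R ⋈[g=e] S)) → 3

== RESULT ==
e | g
2 | 2
4 | 4
5 | 5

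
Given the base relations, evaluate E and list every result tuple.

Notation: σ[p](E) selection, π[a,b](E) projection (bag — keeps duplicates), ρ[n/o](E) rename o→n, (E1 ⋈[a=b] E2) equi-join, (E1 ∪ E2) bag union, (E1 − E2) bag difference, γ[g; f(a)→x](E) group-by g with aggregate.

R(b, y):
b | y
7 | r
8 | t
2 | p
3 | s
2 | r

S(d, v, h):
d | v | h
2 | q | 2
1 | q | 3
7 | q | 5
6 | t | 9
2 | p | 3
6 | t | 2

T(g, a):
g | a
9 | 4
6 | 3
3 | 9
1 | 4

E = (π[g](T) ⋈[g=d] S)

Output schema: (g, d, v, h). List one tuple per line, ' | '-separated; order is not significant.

Row counts bottom-up:
  T → 4
  π[g](T) → 4
  S → 6
  (π[g](T) ⋈[g=d] S) → 3

== RESULT ==
g | d | v | h
1 | 1 | q | 3
6 | 6 | t | 2
6 | 6 | t | 9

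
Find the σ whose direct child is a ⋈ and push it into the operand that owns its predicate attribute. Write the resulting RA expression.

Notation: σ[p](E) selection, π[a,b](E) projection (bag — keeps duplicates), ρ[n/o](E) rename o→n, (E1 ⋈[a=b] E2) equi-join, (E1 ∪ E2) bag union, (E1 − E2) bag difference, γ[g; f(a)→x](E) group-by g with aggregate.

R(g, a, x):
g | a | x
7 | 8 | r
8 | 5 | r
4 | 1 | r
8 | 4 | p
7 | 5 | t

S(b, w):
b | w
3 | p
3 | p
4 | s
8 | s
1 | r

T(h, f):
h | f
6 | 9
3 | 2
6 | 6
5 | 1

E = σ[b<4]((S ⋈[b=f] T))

σ filters on b, owned by the left side.
E' = (σ[b<4](S) ⋈[b=f] T)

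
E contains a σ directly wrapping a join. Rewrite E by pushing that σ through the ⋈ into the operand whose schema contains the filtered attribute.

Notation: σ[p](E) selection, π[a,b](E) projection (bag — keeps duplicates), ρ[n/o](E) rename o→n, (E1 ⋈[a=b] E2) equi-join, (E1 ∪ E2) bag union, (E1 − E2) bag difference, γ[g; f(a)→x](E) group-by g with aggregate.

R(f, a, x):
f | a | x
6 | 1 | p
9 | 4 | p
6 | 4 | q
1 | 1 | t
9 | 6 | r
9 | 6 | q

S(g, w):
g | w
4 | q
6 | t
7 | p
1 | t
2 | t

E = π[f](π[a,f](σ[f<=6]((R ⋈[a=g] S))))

σ filters on f, owned by the left side.
E' = π[f](π[a,f]((σ[f<=6](R) ⋈[a=g] S)))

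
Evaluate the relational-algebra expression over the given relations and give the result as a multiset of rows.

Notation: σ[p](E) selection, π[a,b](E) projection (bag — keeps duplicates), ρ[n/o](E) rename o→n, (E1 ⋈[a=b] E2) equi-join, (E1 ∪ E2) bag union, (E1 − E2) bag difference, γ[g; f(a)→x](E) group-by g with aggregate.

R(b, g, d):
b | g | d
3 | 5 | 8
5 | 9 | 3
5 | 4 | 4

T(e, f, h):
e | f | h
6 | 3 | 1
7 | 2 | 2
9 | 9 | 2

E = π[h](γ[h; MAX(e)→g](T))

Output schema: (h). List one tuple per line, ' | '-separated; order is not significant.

Stepwise |·|:
  T → 3
  γ[h; MAX(e)→g](T) → 2
  π[h](γ[h; MAX(e)→g](T)) → 2

== RESULT ==
h
1
2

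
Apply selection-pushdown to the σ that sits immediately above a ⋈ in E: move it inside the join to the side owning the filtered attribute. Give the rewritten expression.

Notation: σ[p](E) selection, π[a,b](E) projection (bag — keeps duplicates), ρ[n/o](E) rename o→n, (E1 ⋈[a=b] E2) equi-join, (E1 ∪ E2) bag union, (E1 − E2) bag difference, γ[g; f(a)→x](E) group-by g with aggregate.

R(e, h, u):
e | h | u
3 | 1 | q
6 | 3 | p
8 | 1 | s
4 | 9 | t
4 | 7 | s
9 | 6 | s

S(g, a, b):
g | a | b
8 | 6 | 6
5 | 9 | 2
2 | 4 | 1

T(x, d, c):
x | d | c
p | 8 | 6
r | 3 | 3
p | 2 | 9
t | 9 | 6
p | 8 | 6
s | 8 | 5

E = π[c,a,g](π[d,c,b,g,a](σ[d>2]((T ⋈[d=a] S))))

σ filters on d, owned by the left side.
E' = π[c,a,g](π[d,c,b,g,a]((σ[d>2](T) ⋈[d=a] S)))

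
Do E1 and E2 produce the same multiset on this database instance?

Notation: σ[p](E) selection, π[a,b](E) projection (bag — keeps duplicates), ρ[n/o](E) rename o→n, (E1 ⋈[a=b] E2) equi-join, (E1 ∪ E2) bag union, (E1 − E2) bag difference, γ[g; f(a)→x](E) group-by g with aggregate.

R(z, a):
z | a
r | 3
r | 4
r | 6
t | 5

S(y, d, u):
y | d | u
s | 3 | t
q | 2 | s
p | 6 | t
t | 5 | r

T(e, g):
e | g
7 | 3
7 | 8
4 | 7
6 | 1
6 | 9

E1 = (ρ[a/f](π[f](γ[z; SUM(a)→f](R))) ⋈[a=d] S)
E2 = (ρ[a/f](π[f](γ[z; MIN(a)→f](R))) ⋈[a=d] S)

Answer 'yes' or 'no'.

E1 stepwise |·|:
  R → 4
  γ[z; SUM(a)→f](R) → 2
  π[f](γ[z; SUM(a)→f](R)) → 2
  ρ[a/f](π[f](γ[z; SUM(a)→f](R))) → 2
  S → 4
  (ρ[a/f](π[f](γ[z; SUM(a)→f](R))) ⋈[a=d] S) → 1
E2 stepwise |·|:
  R → 4
  γ[z; MIN(a)→f](R) → 2
  π[f](γ[z; MIN(a)→f](R)) → 2
  ρ[a/f](π[f](γ[z; MIN(a)→f](R))) → 2
  S → 4
  (ρ[a/f](π[f](γ[z; MIN(a)→f](R))) ⋈[a=d] S) → 2

E1 result:
a | y | d | u
5 | t | 5 | r
E2 result:
a | y | d | u
3 | s | 3 | t
5 | t | 5 | r
Witness: (3, 's', 3, 't') appears 0× in E1 but 1× in E2.

no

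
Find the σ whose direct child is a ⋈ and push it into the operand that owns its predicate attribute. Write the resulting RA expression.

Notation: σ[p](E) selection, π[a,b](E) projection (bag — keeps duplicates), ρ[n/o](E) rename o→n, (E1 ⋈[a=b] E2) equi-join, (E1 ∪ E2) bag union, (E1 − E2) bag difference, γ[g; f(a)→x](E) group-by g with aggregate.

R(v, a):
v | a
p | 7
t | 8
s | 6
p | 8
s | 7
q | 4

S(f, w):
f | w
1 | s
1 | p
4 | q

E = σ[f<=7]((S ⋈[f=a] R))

σ filters on f, owned by the left side.
E' = (σ[f<=7](S) ⋈[f=a] R)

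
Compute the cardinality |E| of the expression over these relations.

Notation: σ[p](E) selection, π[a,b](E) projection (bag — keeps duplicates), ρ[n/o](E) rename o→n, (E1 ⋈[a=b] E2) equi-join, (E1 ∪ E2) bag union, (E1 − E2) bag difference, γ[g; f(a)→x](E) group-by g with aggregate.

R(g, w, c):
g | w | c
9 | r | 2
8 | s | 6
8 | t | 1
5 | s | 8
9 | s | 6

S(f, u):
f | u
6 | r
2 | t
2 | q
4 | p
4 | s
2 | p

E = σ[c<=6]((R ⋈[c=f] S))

Per-node cardinality:
  R → 5
  S → 6
  (R ⋈[c=f] S) → 5
  σ[c<=6]((R ⋈[c=f] S)) → 5

|E| = 5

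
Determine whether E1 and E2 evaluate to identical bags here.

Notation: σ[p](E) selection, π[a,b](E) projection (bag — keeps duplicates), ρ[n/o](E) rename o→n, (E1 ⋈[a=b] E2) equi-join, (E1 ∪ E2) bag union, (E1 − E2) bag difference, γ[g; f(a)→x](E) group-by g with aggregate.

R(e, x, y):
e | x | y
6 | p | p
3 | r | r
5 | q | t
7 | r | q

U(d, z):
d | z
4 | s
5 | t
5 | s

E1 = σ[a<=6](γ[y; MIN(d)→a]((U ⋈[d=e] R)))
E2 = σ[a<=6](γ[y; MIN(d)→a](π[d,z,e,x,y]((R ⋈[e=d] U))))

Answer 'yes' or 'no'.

E1 per-node cardinality:
  U → 3
  R → 4
  (U ⋈[d=e] R) → 2
  γ[y; MIN(d)→a]((U ⋈[d=e] R)) → 1
  σ[a<=6](γ[y; MIN(d)→a]((U ⋈[d=e] R))) → 1
E2 per-node cardinality:
  R → 4
  U → 3
  (R ⋈[e=d] U) → 2
  π[d,z,e,x,y]((R ⋈[e=d] U)) → 2
  γ[y; MIN(d)→a](π[d,z,e,x,y]((R ⋈[e=d] U))) → 1
  σ[a<=6](γ[y; MIN(d)→a](π[d,z,e,x,y]((R ⋈[e=d] U)))) → 1

E1 and E2 produce the same multiset:
y | a
t | 5

yes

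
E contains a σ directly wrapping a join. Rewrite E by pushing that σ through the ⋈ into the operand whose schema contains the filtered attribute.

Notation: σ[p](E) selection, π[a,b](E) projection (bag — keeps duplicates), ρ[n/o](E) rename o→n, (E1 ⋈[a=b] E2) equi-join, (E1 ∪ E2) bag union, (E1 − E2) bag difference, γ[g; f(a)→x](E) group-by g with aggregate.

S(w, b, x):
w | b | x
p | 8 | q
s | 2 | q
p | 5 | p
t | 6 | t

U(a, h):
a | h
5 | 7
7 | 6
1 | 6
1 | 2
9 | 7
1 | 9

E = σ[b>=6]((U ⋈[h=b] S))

σ filters on b, owned by the right side.
E' = (U ⋈[h=b] σ[b>=6](S))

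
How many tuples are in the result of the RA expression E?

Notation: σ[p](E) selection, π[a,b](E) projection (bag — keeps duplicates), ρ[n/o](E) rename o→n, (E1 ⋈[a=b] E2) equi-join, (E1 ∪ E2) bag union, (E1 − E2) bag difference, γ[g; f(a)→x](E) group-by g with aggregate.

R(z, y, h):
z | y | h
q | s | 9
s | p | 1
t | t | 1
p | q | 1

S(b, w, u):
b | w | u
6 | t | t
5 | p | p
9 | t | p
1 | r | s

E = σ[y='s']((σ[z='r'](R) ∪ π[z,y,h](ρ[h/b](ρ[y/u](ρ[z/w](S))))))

Per-node cardinality:
  R → 4
  σ[z='r'](R) → 0
  S → 4
  ρ[z/w](S) → 4
  ρ[y/u](ρ[z/w](S)) → 4
  ρ[h/b](ρ[y/u](ρ[z/w](S))) → 4
  π[z,y,h](ρ[h/b](ρ[y/u](ρ[z/w](S)))) → 4
  (σ[z='r'](R) ∪ π[z,y,h](ρ[h/b](ρ[y/u](ρ[z/w](S))))) → 4
  σ[y='s']((σ[z='r'](R) ∪ π[z,y,h](ρ[h/b](ρ[y/u](ρ[z/w](S)))))) → 1

|E| = 1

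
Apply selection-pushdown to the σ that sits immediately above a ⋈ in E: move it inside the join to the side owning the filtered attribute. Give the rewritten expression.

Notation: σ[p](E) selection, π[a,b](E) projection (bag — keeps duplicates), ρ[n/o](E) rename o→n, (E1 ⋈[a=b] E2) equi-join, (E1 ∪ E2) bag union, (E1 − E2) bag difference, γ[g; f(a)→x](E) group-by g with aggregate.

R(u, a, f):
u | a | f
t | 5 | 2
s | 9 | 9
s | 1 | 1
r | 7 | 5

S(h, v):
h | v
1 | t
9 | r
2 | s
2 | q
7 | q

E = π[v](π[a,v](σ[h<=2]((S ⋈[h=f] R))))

σ filters on h, owned by the left side.
E' = π[v](π[a,v]((σ[h<=2](S) ⋈[h=f] R)))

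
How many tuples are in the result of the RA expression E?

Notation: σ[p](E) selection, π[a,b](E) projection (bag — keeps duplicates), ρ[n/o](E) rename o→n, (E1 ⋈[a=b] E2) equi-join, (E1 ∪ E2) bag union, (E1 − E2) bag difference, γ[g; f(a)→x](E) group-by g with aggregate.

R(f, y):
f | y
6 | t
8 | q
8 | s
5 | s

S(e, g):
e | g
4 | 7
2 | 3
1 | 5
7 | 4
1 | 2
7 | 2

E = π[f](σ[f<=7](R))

Per-node cardinality:
  R → 4
  σ[f<=7](R) → 2
  π[f](σ[f<=7](R)) → 2

|E| = 2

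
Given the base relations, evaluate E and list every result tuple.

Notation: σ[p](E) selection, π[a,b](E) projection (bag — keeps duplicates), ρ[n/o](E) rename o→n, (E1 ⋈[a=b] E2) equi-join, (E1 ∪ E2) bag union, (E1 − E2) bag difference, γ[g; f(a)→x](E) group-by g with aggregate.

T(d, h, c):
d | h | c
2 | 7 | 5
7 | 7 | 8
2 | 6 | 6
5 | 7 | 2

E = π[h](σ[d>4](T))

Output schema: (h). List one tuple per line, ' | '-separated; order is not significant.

Per-node cardinality:
  T → 4
  σ[d>4](T) → 2
  π[h](σ[d>4](T)) → 2

== RESULT ==
h
7
7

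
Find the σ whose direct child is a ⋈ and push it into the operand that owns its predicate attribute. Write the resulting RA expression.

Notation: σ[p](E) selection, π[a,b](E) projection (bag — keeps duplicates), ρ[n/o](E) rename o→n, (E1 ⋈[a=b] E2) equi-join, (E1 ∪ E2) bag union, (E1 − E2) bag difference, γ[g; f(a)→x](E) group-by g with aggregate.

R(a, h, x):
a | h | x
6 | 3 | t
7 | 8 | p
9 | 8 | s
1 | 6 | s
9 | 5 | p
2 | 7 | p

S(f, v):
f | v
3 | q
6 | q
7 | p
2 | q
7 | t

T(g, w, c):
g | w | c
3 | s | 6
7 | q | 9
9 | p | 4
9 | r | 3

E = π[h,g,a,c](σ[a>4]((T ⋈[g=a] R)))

σ filters on a, owned by the right side.
E' = π[h,g,a,c]((T ⋈[g=a] σ[a>4](R)))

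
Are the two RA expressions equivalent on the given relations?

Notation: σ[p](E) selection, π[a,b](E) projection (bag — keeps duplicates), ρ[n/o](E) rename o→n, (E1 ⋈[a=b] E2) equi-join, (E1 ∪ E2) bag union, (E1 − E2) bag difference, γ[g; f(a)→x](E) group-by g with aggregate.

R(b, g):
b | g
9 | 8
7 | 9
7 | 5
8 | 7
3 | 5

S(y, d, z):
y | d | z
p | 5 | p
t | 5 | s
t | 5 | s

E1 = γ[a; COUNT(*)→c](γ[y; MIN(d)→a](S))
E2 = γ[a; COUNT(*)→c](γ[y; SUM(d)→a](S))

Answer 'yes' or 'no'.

E1 row counts bottom-up:
  S → 3
  γ[y; MIN(d)→a](S) → 2
  γ[a; COUNT(*)→c](γ[y; MIN(d)→a](S)) → 1
E2 row counts bottom-up:
  S → 3
  γ[y; SUM(d)→a](S) → 2
  γ[a; COUNT(*)→c](γ[y; SUM(d)→a](S)) → 2

E1 result:
a | c
5 | 2
E2 result:
a | c
5 | 1
10 | 1
Witness: (10, 1) appears 0× in E1 but 1× in E2.

no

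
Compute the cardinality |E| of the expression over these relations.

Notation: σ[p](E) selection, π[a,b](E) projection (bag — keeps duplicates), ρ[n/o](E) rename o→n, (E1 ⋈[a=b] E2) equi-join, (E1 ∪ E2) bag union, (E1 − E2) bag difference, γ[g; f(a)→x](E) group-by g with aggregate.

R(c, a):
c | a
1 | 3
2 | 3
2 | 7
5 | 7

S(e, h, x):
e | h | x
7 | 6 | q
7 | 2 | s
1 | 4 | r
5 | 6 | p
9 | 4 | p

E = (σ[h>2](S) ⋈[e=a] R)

Per-node cardinality:
  S → 5
  σ[h>2](S) → 4
  R → 4
  (σ[h>2](S) ⋈[e=a] R) → 2

|E| = 2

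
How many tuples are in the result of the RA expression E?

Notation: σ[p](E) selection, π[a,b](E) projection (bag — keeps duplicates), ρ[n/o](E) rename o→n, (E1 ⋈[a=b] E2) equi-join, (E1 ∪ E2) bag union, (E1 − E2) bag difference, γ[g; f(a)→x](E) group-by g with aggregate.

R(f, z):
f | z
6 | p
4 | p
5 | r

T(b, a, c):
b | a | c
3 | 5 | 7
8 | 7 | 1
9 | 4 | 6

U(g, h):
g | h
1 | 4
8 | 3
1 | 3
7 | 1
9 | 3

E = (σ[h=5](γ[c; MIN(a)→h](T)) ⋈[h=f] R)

Per-node cardinality:
  T → 3
  γ[c; MIN(a)→h](T) → 3
  σ[h=5](γ[c; MIN(a)→h](T)) → 1
  R → 3
  (σ[h=5](γ[c; MIN(a)→h](T)) ⋈[h=f] R) → 1

|E| = 1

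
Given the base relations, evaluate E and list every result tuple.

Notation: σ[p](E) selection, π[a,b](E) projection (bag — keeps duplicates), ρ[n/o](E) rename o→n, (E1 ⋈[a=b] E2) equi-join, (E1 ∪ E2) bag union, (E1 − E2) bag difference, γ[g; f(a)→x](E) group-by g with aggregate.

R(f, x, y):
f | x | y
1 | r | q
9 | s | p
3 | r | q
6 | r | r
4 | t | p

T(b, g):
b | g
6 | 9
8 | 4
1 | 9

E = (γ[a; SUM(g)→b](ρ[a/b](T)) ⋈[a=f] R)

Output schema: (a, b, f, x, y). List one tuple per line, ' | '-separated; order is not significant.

Stepwise |·|:
  T → 3
  ρ[a/b](T) → 3
  γ[a; SUM(g)→b](ρ[a/b](T)) → 3
  R → 5
  (γ[a; SUM(g)→b](ρ[a/b](T)) ⋈[a=f] R) → 2

== RESULT ==
a | b | f | x | y
1 | 9 | 1 | r | q
6 | 9 | 6 | r | r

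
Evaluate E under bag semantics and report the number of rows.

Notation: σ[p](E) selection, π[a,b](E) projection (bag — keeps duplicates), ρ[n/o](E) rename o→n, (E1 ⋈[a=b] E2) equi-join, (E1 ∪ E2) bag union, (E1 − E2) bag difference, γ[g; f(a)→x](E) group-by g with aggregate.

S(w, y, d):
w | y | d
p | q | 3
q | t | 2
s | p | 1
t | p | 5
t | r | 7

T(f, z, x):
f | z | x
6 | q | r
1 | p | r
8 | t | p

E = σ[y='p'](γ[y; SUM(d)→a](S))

Stepwise |·|:
  S → 5
  γ[y; SUM(d)→a](S) → 4
  σ[y='p'](γ[y; SUM(d)→a](S)) → 1

|E| = 1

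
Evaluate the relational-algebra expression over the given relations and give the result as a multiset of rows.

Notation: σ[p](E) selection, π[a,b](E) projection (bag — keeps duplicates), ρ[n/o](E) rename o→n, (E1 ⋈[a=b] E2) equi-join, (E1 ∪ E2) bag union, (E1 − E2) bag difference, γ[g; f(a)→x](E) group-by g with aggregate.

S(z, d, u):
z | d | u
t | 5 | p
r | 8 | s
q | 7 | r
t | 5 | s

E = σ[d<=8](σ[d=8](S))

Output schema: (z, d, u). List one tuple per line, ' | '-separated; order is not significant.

Per-node cardinality:
  S → 4
  σ[d=8](S) → 1
  σ[d<=8](σ[d=8](S)) → 1

== RESULT ==
z | d | u
r | 8 | s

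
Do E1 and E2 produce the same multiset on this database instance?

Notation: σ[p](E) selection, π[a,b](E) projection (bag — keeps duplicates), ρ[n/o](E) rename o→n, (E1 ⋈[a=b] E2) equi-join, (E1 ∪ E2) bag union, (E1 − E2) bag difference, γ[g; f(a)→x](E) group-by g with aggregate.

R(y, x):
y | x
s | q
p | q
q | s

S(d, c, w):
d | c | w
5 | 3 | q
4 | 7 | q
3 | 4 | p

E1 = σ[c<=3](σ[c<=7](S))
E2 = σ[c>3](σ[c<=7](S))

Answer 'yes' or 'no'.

E1 stepwise |·|:
  S → 3
  σ[c<=7](S) → 3
  σ[c<=3](σ[c<=7](S)) → 1
E2 stepwise |·|:
  S → 3
  σ[c<=7](S) → 3
  σ[c>3](σ[c<=7](S)) → 2

E1 result:
d | c | w
5 | 3 | q
E2 result:
d | c | w
3 | 4 | p
4 | 7 | q
Witness: (3, 4, 'p') appears 0× in E1 but 1× in E2.

no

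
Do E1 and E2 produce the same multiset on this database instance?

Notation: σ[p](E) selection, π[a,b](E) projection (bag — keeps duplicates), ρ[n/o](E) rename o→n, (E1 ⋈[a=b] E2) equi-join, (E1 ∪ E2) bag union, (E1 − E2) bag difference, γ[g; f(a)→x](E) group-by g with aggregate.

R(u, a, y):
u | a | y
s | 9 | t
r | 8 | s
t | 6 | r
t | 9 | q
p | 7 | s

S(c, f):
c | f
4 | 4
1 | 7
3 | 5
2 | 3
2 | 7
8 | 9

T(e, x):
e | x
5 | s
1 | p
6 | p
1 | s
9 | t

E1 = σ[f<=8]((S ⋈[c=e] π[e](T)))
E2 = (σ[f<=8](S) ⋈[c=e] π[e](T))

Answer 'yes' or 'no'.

E1 subexpression sizes:
  S → 6
  T → 5
  π[e](T) → 5
  (S ⋈[c=e] π[e](T)) → 2
  σ[f<=8]((S ⋈[c=e] π[e](T))) → 2
E2 subexpression sizes:
  S → 6
  σ[f<=8](S) → 5
  T → 5
  π[e](T) → 5
  (σ[f<=8](S) ⋈[c=e] π[e](T)) → 2

E1 and E2 produce the same multiset:
c | f | e
1 | 7 | 1
1 | 7 | 1

yes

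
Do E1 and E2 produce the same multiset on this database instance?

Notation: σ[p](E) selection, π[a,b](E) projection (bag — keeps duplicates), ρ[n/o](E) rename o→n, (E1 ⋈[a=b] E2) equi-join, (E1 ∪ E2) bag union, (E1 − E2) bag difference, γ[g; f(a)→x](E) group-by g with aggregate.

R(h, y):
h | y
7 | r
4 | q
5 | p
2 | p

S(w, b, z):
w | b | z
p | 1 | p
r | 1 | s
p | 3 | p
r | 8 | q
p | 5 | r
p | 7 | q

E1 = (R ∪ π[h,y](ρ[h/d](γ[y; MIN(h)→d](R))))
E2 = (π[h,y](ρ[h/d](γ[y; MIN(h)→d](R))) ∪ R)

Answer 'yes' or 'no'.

E1 subexpression sizes:
  R → 4
  R → 4
  γ[y; MIN(h)→d](R) → 3
  ρ[h/d](γ[y; MIN(h)→d](R)) → 3
  π[h,y](ρ[h/d](γ[y; MIN(h)→d](R))) → 3
  (R ∪ π[h,y](ρ[h/d](γ[y; MIN(h)→d](R)))) → 7
E2 subexpression sizes:
  R → 4
  γ[y; MIN(h)→d](R) → 3
  ρ[h/d](γ[y; MIN(h)→d](R)) → 3
  π[h,y](ρ[h/d](γ[y; MIN(h)→d](R))) → 3
  R → 4
  (π[h,y](ρ[h/d](γ[y; MIN(h)→d](R))) ∪ R) → 7

E1 and E2 produce the same multiset:
h | y
2 | p
2 | p
4 | q
4 | q
5 | p
7 | r
7 | r

yes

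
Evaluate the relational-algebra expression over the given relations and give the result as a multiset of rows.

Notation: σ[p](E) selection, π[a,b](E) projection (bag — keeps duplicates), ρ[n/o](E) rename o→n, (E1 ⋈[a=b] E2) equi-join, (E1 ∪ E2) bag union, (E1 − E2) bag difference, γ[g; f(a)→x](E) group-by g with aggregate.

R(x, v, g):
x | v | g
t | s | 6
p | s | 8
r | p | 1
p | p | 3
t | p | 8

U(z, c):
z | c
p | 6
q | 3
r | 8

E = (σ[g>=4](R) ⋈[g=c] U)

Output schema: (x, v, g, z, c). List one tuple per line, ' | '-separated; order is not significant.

Subexpression sizes:
  R → 5
  σ[g>=4](R) → 3
  U → 3
  (σ[g>=4](R) ⋈[g=c] U) → 3

== RESULT ==
x | v | g | z | c
p | s | 8 | r | 8
t | p | 8 | r | 8
t | s | 6 | p | 6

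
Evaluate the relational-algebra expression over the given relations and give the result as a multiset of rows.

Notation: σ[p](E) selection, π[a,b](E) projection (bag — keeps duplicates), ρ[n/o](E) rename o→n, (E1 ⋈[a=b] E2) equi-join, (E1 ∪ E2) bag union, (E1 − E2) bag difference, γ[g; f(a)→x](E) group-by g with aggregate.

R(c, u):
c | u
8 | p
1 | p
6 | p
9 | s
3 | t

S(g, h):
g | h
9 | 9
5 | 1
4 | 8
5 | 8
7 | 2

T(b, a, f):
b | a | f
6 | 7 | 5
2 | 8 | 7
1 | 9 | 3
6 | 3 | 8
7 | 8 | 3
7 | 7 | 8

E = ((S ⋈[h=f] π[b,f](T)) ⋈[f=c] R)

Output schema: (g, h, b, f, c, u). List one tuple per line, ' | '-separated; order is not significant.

Row counts bottom-up:
  S → 5
  T → 6
  π[b,f](T) → 6
  (S ⋈[h=f] π[b,f](T)) → 4
  R → 5
  ((S ⋈[h=f] π[b,f](T)) ⋈[f=c] R) → 4

== RESULT ==
g | h | b | f | c | u
4 | 8 | 6 | 8 | 8 | p
4 | 8 | 7 | 8 | 8 | p
5 | 8 | 6 | 8 | 8 | p
5 | 8 | 7 | 8 | 8 | p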